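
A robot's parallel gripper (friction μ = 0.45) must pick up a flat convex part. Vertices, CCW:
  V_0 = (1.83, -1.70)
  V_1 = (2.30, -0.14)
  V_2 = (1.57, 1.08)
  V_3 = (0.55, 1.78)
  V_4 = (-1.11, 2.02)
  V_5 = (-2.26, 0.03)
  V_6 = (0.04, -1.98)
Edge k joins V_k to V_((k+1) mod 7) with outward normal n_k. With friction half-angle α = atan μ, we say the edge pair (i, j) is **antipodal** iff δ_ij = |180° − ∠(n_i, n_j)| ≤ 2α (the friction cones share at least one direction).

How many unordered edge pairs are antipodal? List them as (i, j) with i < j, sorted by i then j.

count = 6; pairs: (0,4), (1,5), (2,5), (2,6), (3,5), (3,6)

α = atan 0.45 = 24.23°;  2α = 48.46°
n_0 = (+0.9575, -0.2885)
n_1 = (+0.8581, +0.5135)
n_2 = (+0.5658, +0.8245)
n_3 = (+0.1431, +0.9897)
n_4 = (-0.8658, +0.5004)
n_5 = (-0.6580, -0.7530)
n_6 = (+0.1545, -0.9880)
  (0,1): δ = 132.34°  ·
  (0,2): δ = 107.69°  ·
  (0,3): δ = 81.46°  ·
  (0,4): δ = 13.26°  ✓
  (0,5): δ = 65.62°  ·
  (0,6): δ = 115.66°  ·
  (1,2): δ = 155.36°  ·
  (1,3): δ = 129.12°  ·
  (1,4): δ = 60.92°  ·
  (1,5): δ = 17.95°  ✓
  (1,6): δ = 68.00°  ·
  (2,3): δ = 153.77°  ·
  (2,4): δ = 85.56°  ·
  (2,5): δ = 6.69°  ✓
  (2,6): δ = 43.35°  ✓
  (3,4): δ = 111.80°  ·
  (3,5): δ = 32.92°  ✓
  (3,6): δ = 17.12°  ✓
  (4,5): δ = 101.13°  ·
  (4,6): δ = 51.09°  ·
  (5,6): δ = 129.96°  ·
antipodal pairs: 6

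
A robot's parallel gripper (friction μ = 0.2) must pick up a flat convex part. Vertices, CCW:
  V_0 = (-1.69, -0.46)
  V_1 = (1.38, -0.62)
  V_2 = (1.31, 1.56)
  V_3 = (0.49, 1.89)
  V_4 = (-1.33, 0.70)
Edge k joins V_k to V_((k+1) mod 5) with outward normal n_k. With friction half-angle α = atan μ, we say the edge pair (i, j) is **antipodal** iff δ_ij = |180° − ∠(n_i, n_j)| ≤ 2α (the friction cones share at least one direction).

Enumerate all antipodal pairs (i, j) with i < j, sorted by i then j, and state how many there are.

count = 2; pairs: (0,2), (1,4)

α = atan 0.2 = 11.31°;  2α = 22.62°
n_0 = (-0.0520, -0.9986)
n_1 = (+0.9995, +0.0321)
n_2 = (+0.3733, +0.9277)
n_3 = (-0.5472, +0.8370)
n_4 = (-0.9551, +0.2964)
  (0,1): δ = 85.18°  ·
  (0,2): δ = 18.94°  ✓
  (0,3): δ = 36.16°  ·
  (0,4): δ = 75.74°  ·
  (1,2): δ = 113.76°  ·
  (1,3): δ = 58.66°  ·
  (1,4): δ = 19.08°  ✓
  (2,3): δ = 124.90°  ·
  (2,4): δ = 85.32°  ·
  (3,4): δ = 140.42°  ·
antipodal pairs: 2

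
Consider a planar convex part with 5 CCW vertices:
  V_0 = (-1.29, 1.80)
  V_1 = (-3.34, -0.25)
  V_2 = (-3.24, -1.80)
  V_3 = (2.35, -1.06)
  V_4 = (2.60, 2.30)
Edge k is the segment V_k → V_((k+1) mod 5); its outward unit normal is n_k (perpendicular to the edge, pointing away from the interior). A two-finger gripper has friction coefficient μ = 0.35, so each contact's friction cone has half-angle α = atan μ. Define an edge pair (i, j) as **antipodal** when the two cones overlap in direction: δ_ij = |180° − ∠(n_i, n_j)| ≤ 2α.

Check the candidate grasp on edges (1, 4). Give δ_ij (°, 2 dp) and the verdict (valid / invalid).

δ = 93.63°, invalid

α = atan 0.35 = 19.29°;  2α = 38.58°
edge 1: e_1 = (+0.10, -1.55);  n_1 = (-0.9979, -0.0644)
edge 4: e_4 = (-3.89, -0.50);  n_4 = (-0.1275, +0.9918)
∠(n_1, n_4) = 86.37°
δ = |180° − 86.37°| = 93.63°
93.63° > 2α = 38.58°  →  invalid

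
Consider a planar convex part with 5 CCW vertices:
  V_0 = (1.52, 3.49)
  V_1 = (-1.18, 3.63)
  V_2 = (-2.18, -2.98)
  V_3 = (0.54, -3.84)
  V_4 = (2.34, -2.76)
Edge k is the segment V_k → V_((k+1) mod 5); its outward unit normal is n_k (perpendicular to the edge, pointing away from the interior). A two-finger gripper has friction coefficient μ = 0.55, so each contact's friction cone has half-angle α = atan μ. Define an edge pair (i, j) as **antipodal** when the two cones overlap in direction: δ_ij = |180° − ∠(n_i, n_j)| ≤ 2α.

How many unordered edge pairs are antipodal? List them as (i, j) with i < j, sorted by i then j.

α = atan 0.55 = 28.81°;  2α = 57.62°
n_0 = (+0.0518, +0.9987)
n_1 = (-0.9887, +0.1496)
n_2 = (-0.3015, -0.9535)
n_3 = (+0.5145, -0.8575)
n_4 = (+0.9915, +0.1301)
  (0,1): δ = 95.63°  ·
  (0,2): δ = 14.58°  ✓
  (0,3): δ = 33.93°  ✓
  (0,4): δ = 100.44°  ·
  (1,2): δ = 98.94°  ·
  (1,3): δ = 50.43°  ✓
  (1,4): δ = 16.08°  ✓
  (2,3): δ = 131.49°  ·
  (2,4): δ = 64.98°  ·
  (3,4): δ = 113.49°  ·
antipodal pairs: 4

count = 4; pairs: (0,2), (0,3), (1,3), (1,4)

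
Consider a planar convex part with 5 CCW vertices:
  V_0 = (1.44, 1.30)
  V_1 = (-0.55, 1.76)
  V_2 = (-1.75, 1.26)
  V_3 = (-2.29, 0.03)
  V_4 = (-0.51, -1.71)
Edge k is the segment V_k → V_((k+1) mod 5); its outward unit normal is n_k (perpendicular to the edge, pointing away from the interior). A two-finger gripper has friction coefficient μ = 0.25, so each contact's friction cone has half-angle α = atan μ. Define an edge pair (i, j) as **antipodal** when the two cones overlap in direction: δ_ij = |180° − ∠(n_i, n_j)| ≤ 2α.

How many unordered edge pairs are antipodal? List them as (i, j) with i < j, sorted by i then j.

α = atan 0.25 = 14.04°;  2α = 28.07°
n_0 = (+0.2252, +0.9743)
n_1 = (-0.3846, +0.9231)
n_2 = (-0.9156, +0.4020)
n_3 = (-0.6990, -0.7151)
n_4 = (+0.8393, -0.5437)
  (0,1): δ = 144.36°  ·
  (0,2): δ = 100.69°  ·
  (0,3): δ = 31.33°  ·
  (0,4): δ = 70.08°  ·
  (1,2): δ = 136.32°  ·
  (1,3): δ = 66.97°  ·
  (1,4): δ = 34.44°  ·
  (2,3): δ = 110.65°  ·
  (2,4): δ = 9.23°  ✓
  (3,4): δ = 78.59°  ·
antipodal pairs: 1

count = 1; pairs: (2,4)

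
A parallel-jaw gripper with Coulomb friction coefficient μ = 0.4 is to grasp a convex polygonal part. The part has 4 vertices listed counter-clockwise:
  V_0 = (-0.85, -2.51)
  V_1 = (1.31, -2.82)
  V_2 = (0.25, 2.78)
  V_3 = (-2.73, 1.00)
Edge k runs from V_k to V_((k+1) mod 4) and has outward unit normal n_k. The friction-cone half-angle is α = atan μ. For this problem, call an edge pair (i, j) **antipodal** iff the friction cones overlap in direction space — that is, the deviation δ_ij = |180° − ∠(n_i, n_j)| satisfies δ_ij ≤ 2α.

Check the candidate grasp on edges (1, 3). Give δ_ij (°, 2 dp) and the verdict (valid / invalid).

δ = 17.46°, valid

α = atan 0.4 = 21.80°;  2α = 43.60°
edge 1: e_1 = (-1.06, +5.60);  n_1 = (+0.9826, +0.1860)
edge 3: e_3 = (+1.88, -3.51);  n_3 = (-0.8815, -0.4722)
∠(n_1, n_3) = 162.54°
δ = |180° − 162.54°| = 17.46°
17.46° ≤ 2α = 43.60°  →  valid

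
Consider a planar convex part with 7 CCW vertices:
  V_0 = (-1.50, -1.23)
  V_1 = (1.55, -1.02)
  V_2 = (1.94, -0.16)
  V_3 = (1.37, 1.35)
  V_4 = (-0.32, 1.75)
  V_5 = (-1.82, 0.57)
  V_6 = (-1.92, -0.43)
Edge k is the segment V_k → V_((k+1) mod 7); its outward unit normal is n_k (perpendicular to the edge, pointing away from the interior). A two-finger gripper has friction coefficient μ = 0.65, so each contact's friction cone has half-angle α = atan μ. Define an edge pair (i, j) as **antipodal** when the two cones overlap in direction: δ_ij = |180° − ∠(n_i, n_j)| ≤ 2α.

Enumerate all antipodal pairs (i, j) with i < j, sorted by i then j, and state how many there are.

α = atan 0.65 = 33.02°;  2α = 66.05°
n_0 = (+0.0687, -0.9976)
n_1 = (+0.9107, -0.4130)
n_2 = (+0.9356, +0.3532)
n_3 = (+0.2303, +0.9731)
n_4 = (-0.6183, +0.7860)
n_5 = (-0.9950, +0.0995)
n_6 = (-0.8854, -0.4648)
  (0,1): δ = 118.33°  ·
  (0,2): δ = 73.26°  ·
  (0,3): δ = 17.25°  ✓
  (0,4): δ = 34.25°  ✓
  (0,5): δ = 80.35°  ·
  (0,6): δ = 113.76°  ·
  (1,2): δ = 134.93°  ·
  (1,3): δ = 78.92°  ·
  (1,4): δ = 27.42°  ✓
  (1,5): δ = 18.68°  ✓
  (1,6): δ = 52.09°  ✓
  (2,3): δ = 124.00°  ·
  (2,4): δ = 72.49°  ·
  (2,5): δ = 26.39°  ✓
  (2,6): δ = 7.02°  ✓
  (3,4): δ = 128.49°  ·
  (3,5): δ = 82.39°  ·
  (3,6): δ = 48.98°  ✓
  (4,5): δ = 133.90°  ·
  (4,6): δ = 100.49°  ·
  (5,6): δ = 146.59°  ·
antipodal pairs: 8

count = 8; pairs: (0,3), (0,4), (1,4), (1,5), (1,6), (2,5), (2,6), (3,6)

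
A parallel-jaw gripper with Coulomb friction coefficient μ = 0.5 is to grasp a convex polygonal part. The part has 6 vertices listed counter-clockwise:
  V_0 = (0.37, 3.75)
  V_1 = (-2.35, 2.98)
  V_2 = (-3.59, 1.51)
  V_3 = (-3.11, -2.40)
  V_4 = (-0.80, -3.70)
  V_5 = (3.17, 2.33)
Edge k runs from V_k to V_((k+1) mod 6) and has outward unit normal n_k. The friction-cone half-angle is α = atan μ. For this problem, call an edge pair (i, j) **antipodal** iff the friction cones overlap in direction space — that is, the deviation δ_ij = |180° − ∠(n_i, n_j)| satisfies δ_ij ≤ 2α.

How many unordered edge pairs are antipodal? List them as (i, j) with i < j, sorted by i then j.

α = atan 0.5 = 26.57°;  2α = 53.13°
n_0 = (-0.2724, +0.9622)
n_1 = (-0.7644, +0.6448)
n_2 = (-0.9925, -0.1218)
n_3 = (-0.4904, -0.8715)
n_4 = (+0.8352, -0.5499)
n_5 = (+0.4523, +0.8919)
  (0,1): δ = 145.96°  ·
  (0,2): δ = 98.81°  ·
  (0,3): δ = 45.18°  ✓
  (0,4): δ = 40.83°  ✓
  (0,5): δ = 137.30°  ·
  (1,2): δ = 132.85°  ·
  (1,3): δ = 79.22°  ·
  (1,4): δ = 6.79°  ✓
  (1,5): δ = 103.26°  ·
  (2,3): δ = 126.37°  ·
  (2,4): δ = 40.36°  ✓
  (2,5): δ = 56.11°  ·
  (3,4): δ = 93.99°  ·
  (3,5): δ = 2.48°  ✓
  (4,5): δ = 83.53°  ·
antipodal pairs: 5

count = 5; pairs: (0,3), (0,4), (1,4), (2,4), (3,5)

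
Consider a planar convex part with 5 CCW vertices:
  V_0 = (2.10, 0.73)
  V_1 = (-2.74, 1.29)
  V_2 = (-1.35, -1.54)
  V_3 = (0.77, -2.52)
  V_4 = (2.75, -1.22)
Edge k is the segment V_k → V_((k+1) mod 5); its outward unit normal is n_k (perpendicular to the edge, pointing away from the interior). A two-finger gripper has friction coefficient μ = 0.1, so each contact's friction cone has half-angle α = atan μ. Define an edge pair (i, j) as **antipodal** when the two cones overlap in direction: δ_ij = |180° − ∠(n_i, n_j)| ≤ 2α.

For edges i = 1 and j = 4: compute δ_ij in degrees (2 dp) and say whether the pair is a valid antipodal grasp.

δ = 7.72°, valid

α = atan 0.1 = 5.71°;  2α = 11.42°
edge 1: e_1 = (+1.39, -2.83);  n_1 = (-0.8976, -0.4409)
edge 4: e_4 = (-0.65, +1.95);  n_4 = (+0.9487, +0.3162)
∠(n_1, n_4) = 172.28°
δ = |180° − 172.28°| = 7.72°
7.72° ≤ 2α = 11.42°  →  valid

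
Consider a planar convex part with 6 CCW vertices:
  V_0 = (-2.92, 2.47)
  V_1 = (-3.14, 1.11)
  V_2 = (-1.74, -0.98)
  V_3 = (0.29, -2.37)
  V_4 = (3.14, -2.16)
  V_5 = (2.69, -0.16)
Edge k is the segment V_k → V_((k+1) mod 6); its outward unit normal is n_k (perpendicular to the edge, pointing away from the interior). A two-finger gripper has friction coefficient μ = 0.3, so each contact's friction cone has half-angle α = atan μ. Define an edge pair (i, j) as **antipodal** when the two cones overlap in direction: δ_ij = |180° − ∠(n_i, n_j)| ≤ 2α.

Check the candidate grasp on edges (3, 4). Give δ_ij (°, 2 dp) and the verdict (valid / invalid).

α = atan 0.3 = 16.70°;  2α = 33.40°
edge 3: e_3 = (+2.85, +0.21);  n_3 = (+0.0735, -0.9973)
edge 4: e_4 = (-0.45, +2.00);  n_4 = (+0.9756, +0.2195)
∠(n_3, n_4) = 98.47°
δ = |180° − 98.47°| = 81.53°
81.53° > 2α = 33.40°  →  invalid

δ = 81.53°, invalid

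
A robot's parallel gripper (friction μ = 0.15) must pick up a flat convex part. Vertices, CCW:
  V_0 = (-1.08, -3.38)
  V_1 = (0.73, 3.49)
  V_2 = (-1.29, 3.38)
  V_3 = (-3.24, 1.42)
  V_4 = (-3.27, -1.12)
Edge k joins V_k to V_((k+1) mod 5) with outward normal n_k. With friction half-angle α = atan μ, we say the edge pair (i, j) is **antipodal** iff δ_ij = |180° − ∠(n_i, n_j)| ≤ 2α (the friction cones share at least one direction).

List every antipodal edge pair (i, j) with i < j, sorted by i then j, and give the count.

count = 1; pairs: (0,3)

α = atan 0.15 = 8.53°;  2α = 17.06°
n_0 = (+0.9670, -0.2548)
n_1 = (-0.0544, +0.9985)
n_2 = (-0.7089, +0.7053)
n_3 = (-0.9999, +0.0118)
n_4 = (-0.7181, -0.6959)
  (0,1): δ = 72.12°  ·
  (0,2): δ = 30.09°  ·
  (0,3): δ = 14.08°  ✓
  (0,4): δ = 58.86°  ·
  (1,2): δ = 137.97°  ·
  (1,3): δ = 93.79°  ·
  (1,4): δ = 49.02°  ·
  (2,3): δ = 135.82°  ·
  (2,4): δ = 91.05°  ·
  (3,4): δ = 135.22°  ·
antipodal pairs: 1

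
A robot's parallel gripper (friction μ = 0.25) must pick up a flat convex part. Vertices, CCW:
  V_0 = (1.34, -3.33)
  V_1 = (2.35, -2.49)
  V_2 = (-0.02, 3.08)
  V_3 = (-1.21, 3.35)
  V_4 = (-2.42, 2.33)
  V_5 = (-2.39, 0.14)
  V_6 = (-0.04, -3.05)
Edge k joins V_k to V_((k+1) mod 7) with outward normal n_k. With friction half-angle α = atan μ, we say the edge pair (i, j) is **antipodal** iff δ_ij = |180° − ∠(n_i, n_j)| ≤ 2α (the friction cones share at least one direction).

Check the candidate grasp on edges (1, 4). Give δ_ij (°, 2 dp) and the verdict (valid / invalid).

δ = 22.26°, valid

α = atan 0.25 = 14.04°;  2α = 28.07°
edge 1: e_1 = (-2.37, +5.57);  n_1 = (+0.9202, +0.3915)
edge 4: e_4 = (+0.03, -2.19);  n_4 = (-0.9999, -0.0137)
∠(n_1, n_4) = 157.74°
δ = |180° − 157.74°| = 22.26°
22.26° ≤ 2α = 28.07°  →  valid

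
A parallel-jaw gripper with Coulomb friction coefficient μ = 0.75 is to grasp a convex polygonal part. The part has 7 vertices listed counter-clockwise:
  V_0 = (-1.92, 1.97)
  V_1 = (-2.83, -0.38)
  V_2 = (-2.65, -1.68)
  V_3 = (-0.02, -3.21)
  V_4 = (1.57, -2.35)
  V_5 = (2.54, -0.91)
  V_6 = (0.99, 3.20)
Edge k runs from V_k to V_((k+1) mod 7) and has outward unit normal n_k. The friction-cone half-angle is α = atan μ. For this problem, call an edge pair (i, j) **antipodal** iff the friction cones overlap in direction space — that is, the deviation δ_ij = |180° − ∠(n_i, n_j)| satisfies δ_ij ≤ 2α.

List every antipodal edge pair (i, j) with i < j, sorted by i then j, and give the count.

count = 10; pairs: (0,3), (0,4), (0,5), (1,3), (1,4), (1,5), (2,5), (2,6), (3,6), (4,6)

α = atan 0.75 = 36.87°;  2α = 73.74°
n_0 = (-0.9325, +0.3611)
n_1 = (-0.9905, -0.1372)
n_2 = (-0.5028, -0.8644)
n_3 = (+0.4757, -0.8796)
n_4 = (+0.8294, -0.5587)
n_5 = (+0.9357, +0.3529)
n_6 = (-0.3893, +0.9211)
  (0,1): δ = 150.95°  ·
  (0,2): δ = 99.02°  ·
  (0,3): δ = 40.42°  ✓
  (0,4): δ = 12.80°  ✓
  (0,5): δ = 41.83°  ✓
  (0,6): δ = 134.08°  ·
  (1,2): δ = 128.07°  ·
  (1,3): δ = 69.48°  ✓
  (1,4): δ = 41.85°  ✓
  (1,5): δ = 12.78°  ✓
  (1,6): δ = 105.03°  ·
  (2,3): δ = 121.40°  ·
  (2,4): δ = 93.78°  ·
  (2,5): δ = 39.15°  ✓
  (2,6): δ = 53.10°  ✓
  (3,4): δ = 152.37°  ·
  (3,5): δ = 97.75°  ·
  (3,6): δ = 5.50°  ✓
  (4,5): δ = 125.37°  ·
  (4,6): δ = 33.12°  ✓
  (5,6): δ = 87.75°  ·
antipodal pairs: 10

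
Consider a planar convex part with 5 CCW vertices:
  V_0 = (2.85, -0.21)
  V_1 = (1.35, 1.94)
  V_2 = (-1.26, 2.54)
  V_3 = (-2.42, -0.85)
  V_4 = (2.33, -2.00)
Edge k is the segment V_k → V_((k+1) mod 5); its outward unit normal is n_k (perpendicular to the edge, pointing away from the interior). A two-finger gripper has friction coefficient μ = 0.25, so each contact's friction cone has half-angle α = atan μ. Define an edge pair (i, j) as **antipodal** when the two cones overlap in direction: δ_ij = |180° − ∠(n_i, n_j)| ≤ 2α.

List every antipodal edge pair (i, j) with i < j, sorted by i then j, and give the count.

α = atan 0.25 = 14.04°;  2α = 28.07°
n_0 = (+0.8201, +0.5722)
n_1 = (+0.2240, +0.9746)
n_2 = (-0.9461, +0.3238)
n_3 = (-0.2353, -0.9719)
n_4 = (+0.9603, -0.2790)
  (0,1): δ = 137.85°  ·
  (0,2): δ = 53.79°  ·
  (0,3): δ = 41.49°  ·
  (0,4): δ = 128.90°  ·
  (1,2): δ = 95.94°  ·
  (1,3): δ = 0.66°  ✓
  (1,4): δ = 86.75°  ·
  (2,3): δ = 84.72°  ·
  (2,4): δ = 2.69°  ✓
  (3,4): δ = 92.59°  ·
antipodal pairs: 2

count = 2; pairs: (1,3), (2,4)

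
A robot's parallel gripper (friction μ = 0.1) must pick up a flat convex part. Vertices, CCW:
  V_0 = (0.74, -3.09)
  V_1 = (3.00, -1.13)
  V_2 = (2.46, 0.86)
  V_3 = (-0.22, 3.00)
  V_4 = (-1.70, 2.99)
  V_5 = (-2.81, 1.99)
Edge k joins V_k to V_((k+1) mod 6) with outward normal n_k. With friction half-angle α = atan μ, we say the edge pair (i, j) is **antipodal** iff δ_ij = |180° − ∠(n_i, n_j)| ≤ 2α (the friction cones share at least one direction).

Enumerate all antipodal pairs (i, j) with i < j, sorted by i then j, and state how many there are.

α = atan 0.1 = 5.71°;  2α = 11.42°
n_0 = (+0.6552, -0.7555)
n_1 = (+0.9651, +0.2619)
n_2 = (+0.6240, +0.7814)
n_3 = (-0.0068, +1.0000)
n_4 = (-0.6693, +0.7430)
n_5 = (-0.8197, -0.5728)
  (0,1): δ = 115.75°  ·
  (0,2): δ = 79.54°  ·
  (0,3): δ = 40.55°  ·
  (0,4): δ = 1.08°  ✓
  (0,5): δ = 84.01°  ·
  (1,2): δ = 143.79°  ·
  (1,3): δ = 104.79°  ·
  (1,4): δ = 63.17°  ·
  (1,5): δ = 19.76°  ·
  (2,3): δ = 141.01°  ·
  (2,4): δ = 99.38°  ·
  (2,5): δ = 16.45°  ·
  (3,4): δ = 138.37°  ·
  (3,5): δ = 55.44°  ·
  (4,5): δ = 97.07°  ·
antipodal pairs: 1

count = 1; pairs: (0,4)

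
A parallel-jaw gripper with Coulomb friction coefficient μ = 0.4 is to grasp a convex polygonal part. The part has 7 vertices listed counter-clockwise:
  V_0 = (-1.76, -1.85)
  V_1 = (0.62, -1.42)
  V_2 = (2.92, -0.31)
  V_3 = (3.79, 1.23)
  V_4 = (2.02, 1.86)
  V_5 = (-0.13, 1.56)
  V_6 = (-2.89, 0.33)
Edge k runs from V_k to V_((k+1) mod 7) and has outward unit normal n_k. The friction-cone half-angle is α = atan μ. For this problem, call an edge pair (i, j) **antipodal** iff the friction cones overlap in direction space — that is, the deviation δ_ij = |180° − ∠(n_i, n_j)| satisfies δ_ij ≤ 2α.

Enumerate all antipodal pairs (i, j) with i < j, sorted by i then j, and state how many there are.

α = atan 0.4 = 21.80°;  2α = 43.60°
n_0 = (+0.1778, -0.9841)
n_1 = (+0.4346, -0.9006)
n_2 = (+0.8707, -0.4919)
n_3 = (+0.3353, +0.9421)
n_4 = (-0.1382, +0.9904)
n_5 = (-0.4071, +0.9134)
n_6 = (-0.8878, -0.4602)
  (0,1): δ = 164.48°  ·
  (0,2): δ = 129.70°  ·
  (0,3): δ = 29.83°  ✓
  (0,4): δ = 2.30°  ✓
  (0,5): δ = 13.78°  ✓
  (0,6): δ = 107.16°  ·
  (1,2): δ = 145.23°  ·
  (1,3): δ = 45.35°  ·
  (1,4): δ = 17.82°  ✓
  (1,5): δ = 1.74°  ✓
  (1,6): δ = 91.64°  ·
  (2,3): δ = 80.13°  ·
  (2,4): δ = 52.59°  ·
  (2,5): δ = 36.52°  ✓
  (2,6): δ = 56.86°  ·
  (3,4): δ = 152.46°  ·
  (3,5): δ = 136.39°  ·
  (3,6): δ = 43.01°  ✓
  (4,5): δ = 163.92°  ·
  (4,6): δ = 70.54°  ·
  (5,6): δ = 86.62°  ·
antipodal pairs: 7

count = 7; pairs: (0,3), (0,4), (0,5), (1,4), (1,5), (2,5), (3,6)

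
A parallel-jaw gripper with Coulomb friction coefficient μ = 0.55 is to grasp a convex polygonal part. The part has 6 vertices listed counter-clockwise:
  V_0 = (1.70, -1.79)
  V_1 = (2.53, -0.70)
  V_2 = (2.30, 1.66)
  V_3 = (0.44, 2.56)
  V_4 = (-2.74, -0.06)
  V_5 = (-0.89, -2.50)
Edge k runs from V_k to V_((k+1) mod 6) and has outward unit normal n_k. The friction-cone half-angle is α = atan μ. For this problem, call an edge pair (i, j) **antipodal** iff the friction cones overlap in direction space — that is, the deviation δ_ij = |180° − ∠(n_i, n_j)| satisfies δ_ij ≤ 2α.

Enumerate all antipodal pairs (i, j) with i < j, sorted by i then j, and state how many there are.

count = 6; pairs: (0,3), (1,3), (1,4), (2,4), (2,5), (3,5)

α = atan 0.55 = 28.81°;  2α = 57.62°
n_0 = (+0.7956, -0.6058)
n_1 = (+0.9953, +0.0970)
n_2 = (+0.4356, +0.9002)
n_3 = (-0.6359, +0.7718)
n_4 = (-0.7969, -0.6042)
n_5 = (+0.2644, -0.9644)
  (0,1): δ = 137.15°  ·
  (0,2): δ = 78.53°  ·
  (0,3): δ = 13.23°  ✓
  (0,4): δ = 74.46°  ·
  (0,5): δ = 142.62°  ·
  (1,2): δ = 121.39°  ·
  (1,3): δ = 56.08°  ✓
  (1,4): δ = 31.60°  ✓
  (1,5): δ = 99.76°  ·
  (2,3): δ = 114.69°  ·
  (2,4): δ = 27.01°  ✓
  (2,5): δ = 41.15°  ✓
  (3,4): δ = 92.32°  ·
  (3,5): δ = 24.16°  ✓
  (4,5): δ = 111.84°  ·
antipodal pairs: 6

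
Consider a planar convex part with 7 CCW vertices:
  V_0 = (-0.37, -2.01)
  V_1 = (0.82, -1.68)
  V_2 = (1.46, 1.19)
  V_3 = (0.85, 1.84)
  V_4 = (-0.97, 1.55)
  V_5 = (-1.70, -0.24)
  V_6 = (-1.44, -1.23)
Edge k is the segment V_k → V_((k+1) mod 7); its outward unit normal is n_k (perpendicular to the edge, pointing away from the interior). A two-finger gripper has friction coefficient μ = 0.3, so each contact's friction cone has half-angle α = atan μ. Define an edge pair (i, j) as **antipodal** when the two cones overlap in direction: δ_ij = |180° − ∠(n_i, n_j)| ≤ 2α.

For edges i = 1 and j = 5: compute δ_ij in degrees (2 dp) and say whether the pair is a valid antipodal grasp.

δ = 27.29°, valid

α = atan 0.3 = 16.70°;  2α = 33.40°
edge 1: e_1 = (+0.64, +2.87);  n_1 = (+0.9760, -0.2177)
edge 5: e_5 = (+0.26, -0.99);  n_5 = (-0.9672, -0.2540)
∠(n_1, n_5) = 152.71°
δ = |180° − 152.71°| = 27.29°
27.29° ≤ 2α = 33.40°  →  valid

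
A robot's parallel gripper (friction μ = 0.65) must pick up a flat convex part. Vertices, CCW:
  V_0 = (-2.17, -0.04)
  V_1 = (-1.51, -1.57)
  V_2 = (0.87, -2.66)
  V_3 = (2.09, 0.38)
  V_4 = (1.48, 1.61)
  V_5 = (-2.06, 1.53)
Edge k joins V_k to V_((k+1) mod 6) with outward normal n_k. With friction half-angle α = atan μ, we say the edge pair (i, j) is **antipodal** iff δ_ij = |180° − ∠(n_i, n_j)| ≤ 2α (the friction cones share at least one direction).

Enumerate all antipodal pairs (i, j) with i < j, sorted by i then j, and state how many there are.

α = atan 0.65 = 33.02°;  2α = 66.05°
n_0 = (-0.9182, -0.3961)
n_1 = (-0.4164, -0.9092)
n_2 = (+0.9281, -0.3724)
n_3 = (+0.8959, +0.4443)
n_4 = (-0.0226, +0.9997)
n_5 = (-0.9976, +0.0699)
  (0,1): δ = 137.94°  ·
  (0,2): δ = 45.20°  ✓
  (0,3): δ = 3.04°  ✓
  (0,4): δ = 67.96°  ·
  (0,5): δ = 152.66°  ·
  (1,2): δ = 87.26°  ·
  (1,3): δ = 39.01°  ✓
  (1,4): δ = 25.90°  ✓
  (1,5): δ = 110.60°  ·
  (2,3): δ = 131.76°  ·
  (2,4): δ = 66.84°  ·
  (2,5): δ = 17.86°  ✓
  (3,4): δ = 115.08°  ·
  (3,5): δ = 30.39°  ✓
  (4,5): δ = 95.30°  ·
antipodal pairs: 6

count = 6; pairs: (0,2), (0,3), (1,3), (1,4), (2,5), (3,5)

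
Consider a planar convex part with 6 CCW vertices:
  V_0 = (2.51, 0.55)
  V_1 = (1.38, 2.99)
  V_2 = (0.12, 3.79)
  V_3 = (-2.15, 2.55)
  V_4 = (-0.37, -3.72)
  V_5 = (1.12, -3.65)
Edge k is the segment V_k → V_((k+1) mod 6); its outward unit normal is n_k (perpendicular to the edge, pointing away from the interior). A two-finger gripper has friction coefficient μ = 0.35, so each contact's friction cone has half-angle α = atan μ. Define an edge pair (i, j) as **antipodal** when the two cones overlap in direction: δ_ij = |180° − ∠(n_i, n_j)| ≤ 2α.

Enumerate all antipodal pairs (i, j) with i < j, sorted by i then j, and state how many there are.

α = atan 0.35 = 19.29°;  2α = 38.58°
n_0 = (+0.9074, +0.4202)
n_1 = (+0.5360, +0.8442)
n_2 = (-0.4794, +0.8776)
n_3 = (-0.9620, -0.2731)
n_4 = (+0.0469, -0.9989)
n_5 = (+0.9494, -0.3142)
  (0,1): δ = 147.26°  ·
  (0,2): δ = 86.20°  ·
  (0,3): δ = 9.00°  ✓
  (0,4): δ = 67.84°  ·
  (0,5): δ = 136.84°  ·
  (1,2): δ = 118.94°  ·
  (1,3): δ = 41.74°  ·
  (1,4): δ = 35.10°  ✓
  (1,5): δ = 104.10°  ·
  (2,3): δ = 102.80°  ·
  (2,4): δ = 25.96°  ✓
  (2,5): δ = 43.04°  ·
  (3,4): δ = 103.16°  ·
  (3,5): δ = 34.16°  ✓
  (4,5): δ = 111.00°  ·
antipodal pairs: 4

count = 4; pairs: (0,3), (1,4), (2,4), (3,5)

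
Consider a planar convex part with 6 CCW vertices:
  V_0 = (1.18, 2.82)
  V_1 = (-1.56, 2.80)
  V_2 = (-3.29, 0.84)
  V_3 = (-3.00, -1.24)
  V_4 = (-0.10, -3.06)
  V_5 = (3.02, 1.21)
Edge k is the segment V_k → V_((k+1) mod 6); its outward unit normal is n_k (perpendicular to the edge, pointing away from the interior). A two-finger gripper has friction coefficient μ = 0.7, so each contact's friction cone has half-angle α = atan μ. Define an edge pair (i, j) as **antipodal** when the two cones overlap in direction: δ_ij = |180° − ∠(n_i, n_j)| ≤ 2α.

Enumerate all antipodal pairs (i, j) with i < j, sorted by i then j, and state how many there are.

count = 6; pairs: (0,3), (0,4), (1,4), (2,4), (2,5), (3,5)

α = atan 0.7 = 34.99°;  2α = 69.98°
n_0 = (-0.0073, +1.0000)
n_1 = (-0.7497, +0.6617)
n_2 = (-0.9904, -0.1381)
n_3 = (-0.5316, -0.8470)
n_4 = (+0.8074, -0.5900)
n_5 = (+0.6585, +0.7526)
  (0,1): δ = 131.85°  ·
  (0,2): δ = 82.48°  ·
  (0,3): δ = 32.53°  ✓
  (0,4): δ = 53.43°  ✓
  (0,5): δ = 138.40°  ·
  (1,2): δ = 130.63°  ·
  (1,3): δ = 80.68°  ·
  (1,4): δ = 5.28°  ✓
  (1,5): δ = 90.25°  ·
  (2,3): δ = 130.05°  ·
  (2,4): δ = 44.09°  ✓
  (2,5): δ = 40.88°  ✓
  (3,4): δ = 94.04°  ·
  (3,5): δ = 9.07°  ✓
  (4,5): δ = 95.03°  ·
antipodal pairs: 6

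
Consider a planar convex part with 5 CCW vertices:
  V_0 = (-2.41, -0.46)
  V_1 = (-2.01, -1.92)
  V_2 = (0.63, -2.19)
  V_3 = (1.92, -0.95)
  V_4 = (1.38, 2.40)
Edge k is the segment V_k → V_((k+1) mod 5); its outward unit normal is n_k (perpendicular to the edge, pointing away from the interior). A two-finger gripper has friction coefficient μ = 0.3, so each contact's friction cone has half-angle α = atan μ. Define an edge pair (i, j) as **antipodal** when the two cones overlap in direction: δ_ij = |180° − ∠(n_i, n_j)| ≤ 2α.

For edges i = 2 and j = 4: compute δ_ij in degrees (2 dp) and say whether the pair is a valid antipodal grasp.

δ = 6.83°, valid

α = atan 0.3 = 16.70°;  2α = 33.40°
edge 2: e_2 = (+1.29, +1.24);  n_2 = (+0.6930, -0.7209)
edge 4: e_4 = (-3.79, -2.86);  n_4 = (-0.6024, +0.7982)
∠(n_2, n_4) = 173.17°
δ = |180° − 173.17°| = 6.83°
6.83° ≤ 2α = 33.40°  →  valid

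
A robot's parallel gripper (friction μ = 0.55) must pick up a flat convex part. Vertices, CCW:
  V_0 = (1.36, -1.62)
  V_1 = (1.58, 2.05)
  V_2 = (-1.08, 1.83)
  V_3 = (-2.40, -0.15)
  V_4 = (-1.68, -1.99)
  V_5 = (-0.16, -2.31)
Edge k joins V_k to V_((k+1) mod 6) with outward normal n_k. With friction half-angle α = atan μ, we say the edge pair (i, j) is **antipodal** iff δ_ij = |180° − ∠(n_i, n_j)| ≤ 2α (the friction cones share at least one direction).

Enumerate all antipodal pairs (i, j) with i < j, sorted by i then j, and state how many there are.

α = atan 0.55 = 28.81°;  2α = 57.62°
n_0 = (+0.9982, -0.0598)
n_1 = (-0.0824, +0.9966)
n_2 = (-0.8321, +0.5547)
n_3 = (-0.9312, -0.3644)
n_4 = (-0.2060, -0.9785)
n_5 = (+0.4134, -0.9106)
  (0,1): δ = 81.84°  ·
  (0,2): δ = 30.26°  ✓
  (0,3): δ = 24.80°  ✓
  (0,4): δ = 81.54°  ·
  (0,5): δ = 117.85°  ·
  (1,2): δ = 128.42°  ·
  (1,3): δ = 73.36°  ·
  (1,4): δ = 16.62°  ✓
  (1,5): δ = 19.69°  ✓
  (2,3): δ = 124.94°  ·
  (2,4): δ = 68.20°  ·
  (2,5): δ = 31.89°  ✓
  (3,4): δ = 123.26°  ·
  (3,5): δ = 86.96°  ·
  (4,5): δ = 143.70°  ·
antipodal pairs: 5

count = 5; pairs: (0,2), (0,3), (1,4), (1,5), (2,5)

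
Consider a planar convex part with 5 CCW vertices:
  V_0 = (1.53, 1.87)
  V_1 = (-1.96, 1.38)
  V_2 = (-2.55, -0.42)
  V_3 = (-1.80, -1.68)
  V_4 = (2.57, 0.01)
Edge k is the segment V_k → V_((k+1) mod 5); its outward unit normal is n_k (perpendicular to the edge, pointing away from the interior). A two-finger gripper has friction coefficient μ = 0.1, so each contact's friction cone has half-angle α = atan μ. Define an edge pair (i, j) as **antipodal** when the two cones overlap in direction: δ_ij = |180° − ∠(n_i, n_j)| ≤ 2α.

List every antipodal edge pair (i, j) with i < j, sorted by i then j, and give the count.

α = atan 0.1 = 5.71°;  2α = 11.42°
n_0 = (-0.1390, +0.9903)
n_1 = (-0.9503, +0.3115)
n_2 = (-0.8593, -0.5115)
n_3 = (+0.3607, -0.9327)
n_4 = (+0.8728, +0.4880)
  (0,1): δ = 116.14°  ·
  (0,2): δ = 67.23°  ·
  (0,3): δ = 13.15°  ·
  (0,4): δ = 111.22°  ·
  (1,2): δ = 131.09°  ·
  (1,3): δ = 50.71°  ·
  (1,4): δ = 47.36°  ·
  (2,3): δ = 99.62°  ·
  (2,4): δ = 1.55°  ✓
  (3,4): δ = 81.93°  ·
antipodal pairs: 1

count = 1; pairs: (2,4)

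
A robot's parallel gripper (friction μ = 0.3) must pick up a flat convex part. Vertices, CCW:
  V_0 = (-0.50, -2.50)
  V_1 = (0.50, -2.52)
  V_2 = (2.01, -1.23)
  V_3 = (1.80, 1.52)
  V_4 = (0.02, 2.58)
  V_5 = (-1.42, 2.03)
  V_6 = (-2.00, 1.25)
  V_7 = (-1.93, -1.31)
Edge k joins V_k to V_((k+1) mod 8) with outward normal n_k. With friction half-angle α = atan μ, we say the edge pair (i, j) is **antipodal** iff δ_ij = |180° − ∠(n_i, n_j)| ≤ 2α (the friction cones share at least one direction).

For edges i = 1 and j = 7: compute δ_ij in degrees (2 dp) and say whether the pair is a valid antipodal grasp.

δ = 99.73°, invalid

α = atan 0.3 = 16.70°;  2α = 33.40°
edge 1: e_1 = (+1.51, +1.29);  n_1 = (+0.6495, -0.7603)
edge 7: e_7 = (+1.43, -1.19);  n_7 = (-0.6397, -0.7687)
∠(n_1, n_7) = 80.27°
δ = |180° − 80.27°| = 99.73°
99.73° > 2α = 33.40°  →  invalid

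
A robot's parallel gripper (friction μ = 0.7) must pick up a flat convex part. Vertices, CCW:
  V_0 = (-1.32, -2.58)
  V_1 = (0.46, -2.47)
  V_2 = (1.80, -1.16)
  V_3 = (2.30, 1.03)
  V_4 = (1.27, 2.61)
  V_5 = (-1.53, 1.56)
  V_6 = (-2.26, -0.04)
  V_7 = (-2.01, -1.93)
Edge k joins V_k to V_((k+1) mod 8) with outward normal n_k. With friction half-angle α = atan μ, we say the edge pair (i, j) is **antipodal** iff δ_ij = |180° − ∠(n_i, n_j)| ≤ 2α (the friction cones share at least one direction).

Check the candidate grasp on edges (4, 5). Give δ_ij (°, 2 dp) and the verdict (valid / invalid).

α = atan 0.7 = 34.99°;  2α = 69.98°
edge 4: e_4 = (-2.80, -1.05);  n_4 = (-0.3511, +0.9363)
edge 5: e_5 = (-0.73, -1.60);  n_5 = (-0.9098, +0.4151)
∠(n_4, n_5) = 44.92°
δ = |180° − 44.92°| = 135.08°
135.08° > 2α = 69.98°  →  invalid

δ = 135.08°, invalid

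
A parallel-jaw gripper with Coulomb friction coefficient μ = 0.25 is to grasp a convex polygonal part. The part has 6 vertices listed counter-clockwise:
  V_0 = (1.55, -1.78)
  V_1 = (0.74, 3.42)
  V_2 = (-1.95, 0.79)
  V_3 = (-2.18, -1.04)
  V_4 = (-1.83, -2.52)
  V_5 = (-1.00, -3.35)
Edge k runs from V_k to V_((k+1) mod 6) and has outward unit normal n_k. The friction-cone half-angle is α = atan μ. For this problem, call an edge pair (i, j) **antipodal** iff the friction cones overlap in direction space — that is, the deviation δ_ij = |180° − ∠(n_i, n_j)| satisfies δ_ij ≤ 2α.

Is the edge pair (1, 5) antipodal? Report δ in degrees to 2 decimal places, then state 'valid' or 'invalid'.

α = atan 0.25 = 14.04°;  2α = 28.07°
edge 1: e_1 = (-2.69, -2.63);  n_1 = (-0.6991, +0.7150)
edge 5: e_5 = (+2.55, +1.57);  n_5 = (+0.5243, -0.8515)
∠(n_1, n_5) = 167.27°
δ = |180° − 167.27°| = 12.73°
12.73° ≤ 2α = 28.07°  →  valid

δ = 12.73°, valid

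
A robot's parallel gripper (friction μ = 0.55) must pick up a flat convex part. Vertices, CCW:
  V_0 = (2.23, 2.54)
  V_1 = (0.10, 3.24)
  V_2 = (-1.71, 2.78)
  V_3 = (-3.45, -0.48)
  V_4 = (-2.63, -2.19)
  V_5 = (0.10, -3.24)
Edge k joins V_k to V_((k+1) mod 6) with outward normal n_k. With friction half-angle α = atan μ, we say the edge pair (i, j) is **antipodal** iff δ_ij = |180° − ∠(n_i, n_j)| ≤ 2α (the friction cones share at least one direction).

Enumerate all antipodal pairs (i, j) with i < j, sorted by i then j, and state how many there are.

α = atan 0.55 = 28.81°;  2α = 57.62°
n_0 = (+0.3122, +0.9500)
n_1 = (-0.2463, +0.9692)
n_2 = (-0.8822, +0.4709)
n_3 = (-0.9017, -0.4324)
n_4 = (-0.3590, -0.9333)
n_5 = (+0.9383, -0.3458)
  (0,1): δ = 147.55°  ·
  (0,2): δ = 99.90°  ·
  (0,3): δ = 46.19°  ✓
  (0,4): δ = 2.84°  ✓
  (0,5): δ = 87.96°  ·
  (1,2): δ = 132.35°  ·
  (1,3): δ = 78.64°  ·
  (1,4): δ = 35.30°  ✓
  (1,5): δ = 55.51°  ✓
  (2,3): δ = 126.29°  ·
  (2,4): δ = 82.95°  ·
  (2,5): δ = 7.86°  ✓
  (3,4): δ = 136.66°  ·
  (3,5): δ = 45.85°  ✓
  (4,5): δ = 89.19°  ·
antipodal pairs: 6

count = 6; pairs: (0,3), (0,4), (1,4), (1,5), (2,5), (3,5)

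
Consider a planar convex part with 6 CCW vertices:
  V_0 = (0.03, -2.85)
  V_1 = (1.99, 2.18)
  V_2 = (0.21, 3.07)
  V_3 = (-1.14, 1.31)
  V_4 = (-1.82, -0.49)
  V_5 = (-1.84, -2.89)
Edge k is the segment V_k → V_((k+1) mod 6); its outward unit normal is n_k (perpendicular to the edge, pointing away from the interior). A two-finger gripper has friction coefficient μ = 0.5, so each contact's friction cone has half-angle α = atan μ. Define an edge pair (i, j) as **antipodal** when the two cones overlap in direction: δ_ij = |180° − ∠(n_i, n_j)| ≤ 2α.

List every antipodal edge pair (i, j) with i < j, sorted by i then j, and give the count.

α = atan 0.5 = 26.57°;  2α = 53.13°
n_0 = (+0.9318, -0.3631)
n_1 = (+0.4472, +0.8944)
n_2 = (-0.7935, +0.6086)
n_3 = (-0.9355, +0.3534)
n_4 = (-1.0000, +0.0083)
n_5 = (+0.0214, -0.9998)
  (0,1): δ = 95.28°  ·
  (0,2): δ = 16.20°  ✓
  (0,3): δ = 0.59°  ✓
  (0,4): δ = 20.81°  ✓
  (0,5): δ = 112.51°  ·
  (1,2): δ = 100.92°  ·
  (1,3): δ = 84.13°  ·
  (1,4): δ = 63.91°  ·
  (1,5): δ = 27.79°  ✓
  (2,3): δ = 163.21°  ·
  (2,4): δ = 142.99°  ·
  (2,5): δ = 51.28°  ✓
  (3,4): δ = 159.78°  ·
  (3,5): δ = 68.08°  ·
  (4,5): δ = 88.30°  ·
antipodal pairs: 5

count = 5; pairs: (0,2), (0,3), (0,4), (1,5), (2,5)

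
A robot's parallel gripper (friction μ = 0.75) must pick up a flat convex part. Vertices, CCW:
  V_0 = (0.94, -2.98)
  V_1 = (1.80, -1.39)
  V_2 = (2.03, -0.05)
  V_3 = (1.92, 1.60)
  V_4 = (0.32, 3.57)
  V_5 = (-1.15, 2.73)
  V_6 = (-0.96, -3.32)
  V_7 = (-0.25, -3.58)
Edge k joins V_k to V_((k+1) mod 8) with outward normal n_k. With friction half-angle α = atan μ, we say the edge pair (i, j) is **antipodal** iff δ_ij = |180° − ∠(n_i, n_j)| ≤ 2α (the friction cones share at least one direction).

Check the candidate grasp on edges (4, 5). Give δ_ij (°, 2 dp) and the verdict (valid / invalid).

α = atan 0.75 = 36.87°;  2α = 73.74°
edge 4: e_4 = (-1.47, -0.84);  n_4 = (-0.4961, +0.8682)
edge 5: e_5 = (+0.19, -6.05);  n_5 = (-0.9995, -0.0314)
∠(n_4, n_5) = 62.05°
δ = |180° − 62.05°| = 117.95°
117.95° > 2α = 73.74°  →  invalid

δ = 117.95°, invalid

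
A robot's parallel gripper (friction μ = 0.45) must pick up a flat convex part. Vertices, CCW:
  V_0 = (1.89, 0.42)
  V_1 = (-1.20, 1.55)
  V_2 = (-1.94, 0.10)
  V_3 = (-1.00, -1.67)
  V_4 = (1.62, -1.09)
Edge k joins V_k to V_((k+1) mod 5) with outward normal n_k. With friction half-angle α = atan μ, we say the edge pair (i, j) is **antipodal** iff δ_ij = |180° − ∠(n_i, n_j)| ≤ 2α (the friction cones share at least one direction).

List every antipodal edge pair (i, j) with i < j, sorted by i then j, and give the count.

α = atan 0.45 = 24.23°;  2α = 48.46°
n_0 = (+0.3435, +0.9392)
n_1 = (-0.8907, +0.4546)
n_2 = (-0.8832, -0.4690)
n_3 = (+0.2161, -0.9764)
n_4 = (+0.9844, -0.1760)
  (0,1): δ = 96.95°  ·
  (0,2): δ = 41.94°  ✓
  (0,3): δ = 32.57°  ✓
  (0,4): δ = 99.95°  ·
  (1,2): δ = 124.99°  ·
  (1,3): δ = 50.48°  ·
  (1,4): δ = 16.90°  ✓
  (2,3): δ = 105.49°  ·
  (2,4): δ = 38.11°  ✓
  (3,4): δ = 112.62°  ·
antipodal pairs: 4

count = 4; pairs: (0,2), (0,3), (1,4), (2,4)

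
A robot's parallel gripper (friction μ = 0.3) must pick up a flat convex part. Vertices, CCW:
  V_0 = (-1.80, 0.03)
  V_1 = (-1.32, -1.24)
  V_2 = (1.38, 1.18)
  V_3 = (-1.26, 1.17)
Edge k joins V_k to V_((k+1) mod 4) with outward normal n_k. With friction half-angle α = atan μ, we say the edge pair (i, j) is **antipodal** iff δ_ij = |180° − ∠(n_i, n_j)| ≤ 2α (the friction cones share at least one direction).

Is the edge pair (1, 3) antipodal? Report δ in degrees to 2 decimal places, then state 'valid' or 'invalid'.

δ = 22.78°, valid

α = atan 0.3 = 16.70°;  2α = 33.40°
edge 1: e_1 = (+2.70, +2.42);  n_1 = (+0.6674, -0.7447)
edge 3: e_3 = (-0.54, -1.14);  n_3 = (-0.9037, +0.4281)
∠(n_1, n_3) = 157.22°
δ = |180° − 157.22°| = 22.78°
22.78° ≤ 2α = 33.40°  →  valid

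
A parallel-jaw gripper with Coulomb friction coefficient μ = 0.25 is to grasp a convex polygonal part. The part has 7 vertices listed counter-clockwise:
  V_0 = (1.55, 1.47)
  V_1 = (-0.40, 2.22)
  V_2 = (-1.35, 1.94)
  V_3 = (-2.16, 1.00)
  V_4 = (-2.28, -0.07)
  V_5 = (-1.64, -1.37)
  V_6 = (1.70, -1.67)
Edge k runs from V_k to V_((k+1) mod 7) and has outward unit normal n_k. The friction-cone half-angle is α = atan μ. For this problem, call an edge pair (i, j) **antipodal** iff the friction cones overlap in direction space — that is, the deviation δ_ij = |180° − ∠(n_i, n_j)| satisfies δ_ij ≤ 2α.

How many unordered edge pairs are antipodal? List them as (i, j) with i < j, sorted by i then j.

α = atan 0.25 = 14.04°;  2α = 28.07°
n_0 = (+0.3590, +0.9333)
n_1 = (-0.2827, +0.9592)
n_2 = (-0.7575, +0.6528)
n_3 = (-0.9938, +0.1115)
n_4 = (-0.8972, -0.4417)
n_5 = (-0.0895, -0.9960)
n_6 = (+0.9989, +0.0477)
  (0,1): δ = 142.54°  ·
  (0,2): δ = 109.71°  ·
  (0,3): δ = 75.36°  ·
  (0,4): δ = 42.75°  ·
  (0,5): δ = 15.90°  ✓
  (0,6): δ = 113.77°  ·
  (1,2): δ = 147.17°  ·
  (1,3): δ = 112.82°  ·
  (1,4): δ = 80.21°  ·
  (1,5): δ = 21.55°  ✓
  (1,6): δ = 76.31°  ·
  (2,3): δ = 145.65°  ·
  (2,4): δ = 113.04°  ·
  (2,5): δ = 54.38°  ·
  (2,6): δ = 43.49°  ·
  (3,4): δ = 147.39°  ·
  (3,5): δ = 88.73°  ·
  (3,6): δ = 9.13°  ✓
  (4,5): δ = 121.34°  ·
  (4,6): δ = 23.48°  ✓
  (5,6): δ = 82.13°  ·
antipodal pairs: 4

count = 4; pairs: (0,5), (1,5), (3,6), (4,6)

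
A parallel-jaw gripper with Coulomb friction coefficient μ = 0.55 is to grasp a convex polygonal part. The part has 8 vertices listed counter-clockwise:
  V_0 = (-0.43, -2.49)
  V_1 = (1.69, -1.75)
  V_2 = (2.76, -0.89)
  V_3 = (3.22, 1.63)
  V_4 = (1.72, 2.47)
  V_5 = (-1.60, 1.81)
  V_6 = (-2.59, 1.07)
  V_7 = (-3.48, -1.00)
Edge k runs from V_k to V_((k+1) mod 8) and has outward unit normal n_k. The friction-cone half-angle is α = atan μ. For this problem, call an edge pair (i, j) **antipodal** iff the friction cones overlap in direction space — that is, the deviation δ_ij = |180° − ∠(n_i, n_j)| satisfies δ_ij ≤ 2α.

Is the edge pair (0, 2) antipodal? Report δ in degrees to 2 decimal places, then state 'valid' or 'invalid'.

δ = 119.59°, invalid

α = atan 0.55 = 28.81°;  2α = 57.62°
edge 0: e_0 = (+2.12, +0.74);  n_0 = (+0.3296, -0.9441)
edge 2: e_2 = (+0.46, +2.52);  n_2 = (+0.9837, -0.1796)
∠(n_0, n_2) = 60.41°
δ = |180° − 60.41°| = 119.59°
119.59° > 2α = 57.62°  →  invalid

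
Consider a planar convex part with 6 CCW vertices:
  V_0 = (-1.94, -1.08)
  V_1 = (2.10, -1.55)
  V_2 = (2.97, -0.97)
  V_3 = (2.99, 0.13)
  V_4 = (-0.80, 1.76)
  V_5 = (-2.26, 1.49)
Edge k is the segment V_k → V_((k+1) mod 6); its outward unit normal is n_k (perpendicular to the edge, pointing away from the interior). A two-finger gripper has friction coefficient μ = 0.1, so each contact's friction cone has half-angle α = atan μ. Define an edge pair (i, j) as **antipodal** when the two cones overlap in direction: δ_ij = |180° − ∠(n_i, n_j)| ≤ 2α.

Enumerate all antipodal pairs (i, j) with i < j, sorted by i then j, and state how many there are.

α = atan 0.1 = 5.71°;  2α = 11.42°
n_0 = (-0.1156, -0.9933)
n_1 = (+0.5547, -0.8321)
n_2 = (+0.9998, -0.0182)
n_3 = (+0.3951, +0.9186)
n_4 = (-0.1818, +0.9833)
n_5 = (-0.9923, -0.1236)
  (0,1): δ = 139.67°  ·
  (0,2): δ = 84.41°  ·
  (0,3): δ = 16.64°  ·
  (0,4): δ = 17.11°  ·
  (0,5): δ = 103.73°  ·
  (1,2): δ = 124.73°  ·
  (1,3): δ = 56.96°  ·
  (1,4): δ = 23.21°  ·
  (1,5): δ = 63.41°  ·
  (2,3): δ = 112.23°  ·
  (2,4): δ = 78.48°  ·
  (2,5): δ = 8.14°  ✓
  (3,4): δ = 146.25°  ·
  (3,5): δ = 59.63°  ·
  (4,5): δ = 93.38°  ·
antipodal pairs: 1

count = 1; pairs: (2,5)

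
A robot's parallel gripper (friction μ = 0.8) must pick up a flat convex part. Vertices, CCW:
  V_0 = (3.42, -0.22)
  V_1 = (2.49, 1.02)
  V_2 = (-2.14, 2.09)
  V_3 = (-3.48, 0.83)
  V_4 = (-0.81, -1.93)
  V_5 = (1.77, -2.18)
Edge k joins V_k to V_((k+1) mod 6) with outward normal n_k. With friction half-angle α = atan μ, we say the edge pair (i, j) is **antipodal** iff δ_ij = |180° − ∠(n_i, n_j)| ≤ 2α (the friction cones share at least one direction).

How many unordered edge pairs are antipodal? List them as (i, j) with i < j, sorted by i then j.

count = 7; pairs: (0,3), (0,4), (1,3), (1,4), (1,5), (2,4), (2,5)

α = atan 0.8 = 38.66°;  2α = 77.32°
n_0 = (+0.8000, +0.6000)
n_1 = (+0.2252, +0.9743)
n_2 = (-0.6850, +0.7285)
n_3 = (-0.7187, -0.6953)
n_4 = (-0.0964, -0.9953)
n_5 = (+0.7650, -0.6440)
  (0,1): δ = 139.88°  ·
  (0,2): δ = 83.63°  ·
  (0,3): δ = 7.18°  ✓
  (0,4): δ = 47.60°  ✓
  (0,5): δ = 103.04°  ·
  (1,2): δ = 123.75°  ·
  (1,3): δ = 32.94°  ✓
  (1,4): δ = 7.48°  ✓
  (1,5): δ = 62.92°  ✓
  (2,3): δ = 89.19°  ·
  (2,4): δ = 48.77°  ✓
  (2,5): δ = 6.67°  ✓
  (3,4): δ = 139.59°  ·
  (3,5): δ = 84.14°  ·
  (4,5): δ = 124.56°  ·
antipodal pairs: 7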